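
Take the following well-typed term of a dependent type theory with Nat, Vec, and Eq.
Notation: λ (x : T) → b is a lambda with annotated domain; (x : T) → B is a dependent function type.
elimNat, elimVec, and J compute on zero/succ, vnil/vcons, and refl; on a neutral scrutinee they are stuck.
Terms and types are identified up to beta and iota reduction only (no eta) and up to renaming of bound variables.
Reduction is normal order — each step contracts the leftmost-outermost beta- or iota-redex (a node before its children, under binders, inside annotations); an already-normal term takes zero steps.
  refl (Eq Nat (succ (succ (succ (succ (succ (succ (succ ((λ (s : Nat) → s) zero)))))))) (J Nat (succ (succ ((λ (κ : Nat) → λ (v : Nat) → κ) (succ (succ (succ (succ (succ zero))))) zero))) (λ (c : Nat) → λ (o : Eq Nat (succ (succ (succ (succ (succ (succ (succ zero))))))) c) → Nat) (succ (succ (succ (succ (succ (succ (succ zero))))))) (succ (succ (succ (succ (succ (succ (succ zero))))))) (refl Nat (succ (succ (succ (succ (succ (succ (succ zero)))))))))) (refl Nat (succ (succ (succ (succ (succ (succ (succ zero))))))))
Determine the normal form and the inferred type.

normal form:
  refl (Eq Nat (succ (succ (succ (succ (succ (succ (succ zero))))))) (succ (succ (succ (succ (succ (succ (succ zero)))))))) (refl Nat (succ (succ (succ (succ (succ (succ (succ zero))))))))
the term's type:
  Eq (Eq Nat (succ (succ (succ (succ (succ (succ (succ zero))))))) (succ (succ (succ (succ (succ (succ (succ zero)))))))) (refl Nat (succ (succ (succ (succ (succ (succ (succ zero)))))))) (refl Nat (succ (succ (succ (succ (succ (succ (succ zero))))))))


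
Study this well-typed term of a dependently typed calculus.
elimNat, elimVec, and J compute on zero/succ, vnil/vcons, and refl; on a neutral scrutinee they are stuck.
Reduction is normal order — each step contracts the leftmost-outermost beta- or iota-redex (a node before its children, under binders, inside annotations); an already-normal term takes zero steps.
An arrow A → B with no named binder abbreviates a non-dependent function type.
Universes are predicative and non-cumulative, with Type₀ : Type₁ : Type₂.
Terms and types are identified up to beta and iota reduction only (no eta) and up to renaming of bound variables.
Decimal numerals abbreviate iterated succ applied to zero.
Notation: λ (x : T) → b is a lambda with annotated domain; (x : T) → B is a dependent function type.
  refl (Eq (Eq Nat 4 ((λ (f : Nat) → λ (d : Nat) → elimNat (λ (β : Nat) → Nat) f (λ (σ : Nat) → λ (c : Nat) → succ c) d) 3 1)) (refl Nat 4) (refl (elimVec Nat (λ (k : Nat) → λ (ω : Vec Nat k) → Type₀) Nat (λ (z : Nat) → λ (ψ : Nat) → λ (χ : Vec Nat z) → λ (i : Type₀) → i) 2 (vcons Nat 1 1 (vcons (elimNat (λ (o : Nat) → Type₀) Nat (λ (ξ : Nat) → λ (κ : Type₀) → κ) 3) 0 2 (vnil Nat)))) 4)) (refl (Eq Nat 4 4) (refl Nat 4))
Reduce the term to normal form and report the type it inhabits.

normal form:
  refl (Eq (Eq Nat 4 4) (refl Nat 4) (refl Nat 4)) (refl (Eq Nat 4 4) (refl Nat 4))
the term's type:
  Eq (Eq (Eq Nat 4 4) (refl Nat 4) (refl Nat 4)) (refl (Eq Nat 4 4) (refl Nat 4)) (refl (Eq Nat 4 4) (refl Nat 4))
observation: the leftmost-outermost redex is a beta-redex, and normalization takes 17 steps.


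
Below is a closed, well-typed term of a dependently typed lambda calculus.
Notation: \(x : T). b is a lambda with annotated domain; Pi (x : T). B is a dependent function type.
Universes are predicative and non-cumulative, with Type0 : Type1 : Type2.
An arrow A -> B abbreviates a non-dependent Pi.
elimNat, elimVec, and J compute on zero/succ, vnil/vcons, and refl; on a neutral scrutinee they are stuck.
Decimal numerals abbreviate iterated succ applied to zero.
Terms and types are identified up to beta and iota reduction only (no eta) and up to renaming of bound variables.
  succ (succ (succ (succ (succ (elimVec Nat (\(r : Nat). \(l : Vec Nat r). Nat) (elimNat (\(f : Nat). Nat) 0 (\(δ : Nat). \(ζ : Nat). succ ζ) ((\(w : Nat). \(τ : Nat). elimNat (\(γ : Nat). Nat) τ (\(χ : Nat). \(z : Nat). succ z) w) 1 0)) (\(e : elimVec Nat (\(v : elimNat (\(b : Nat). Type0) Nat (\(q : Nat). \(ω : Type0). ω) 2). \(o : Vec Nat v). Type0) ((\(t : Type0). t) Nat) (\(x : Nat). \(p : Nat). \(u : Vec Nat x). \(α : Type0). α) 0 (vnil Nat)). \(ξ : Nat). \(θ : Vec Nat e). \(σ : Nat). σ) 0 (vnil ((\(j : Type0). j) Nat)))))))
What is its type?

inferred type:
  Nat


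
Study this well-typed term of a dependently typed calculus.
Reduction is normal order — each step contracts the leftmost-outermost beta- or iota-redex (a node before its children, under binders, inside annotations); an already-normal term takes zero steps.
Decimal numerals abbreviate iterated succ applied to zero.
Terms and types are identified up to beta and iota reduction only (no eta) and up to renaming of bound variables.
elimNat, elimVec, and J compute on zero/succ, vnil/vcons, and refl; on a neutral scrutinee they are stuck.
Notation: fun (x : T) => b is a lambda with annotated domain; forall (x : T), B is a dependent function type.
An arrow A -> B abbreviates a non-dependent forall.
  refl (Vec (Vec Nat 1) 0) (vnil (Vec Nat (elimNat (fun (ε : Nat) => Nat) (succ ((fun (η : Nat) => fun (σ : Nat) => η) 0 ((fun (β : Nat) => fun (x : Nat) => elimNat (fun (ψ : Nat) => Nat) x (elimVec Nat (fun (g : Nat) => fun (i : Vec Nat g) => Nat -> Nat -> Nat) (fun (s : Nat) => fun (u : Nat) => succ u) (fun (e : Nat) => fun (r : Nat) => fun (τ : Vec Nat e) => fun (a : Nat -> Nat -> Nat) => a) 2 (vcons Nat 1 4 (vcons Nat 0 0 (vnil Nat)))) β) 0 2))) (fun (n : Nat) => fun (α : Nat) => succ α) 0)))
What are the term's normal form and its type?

normal form:
  refl (Vec (Vec Nat 1) 0) (vnil (Vec Nat 1))
the term's type:
  Eq (Vec (Vec Nat 1) 0) (vnil (Vec Nat 1)) (vnil (Vec Nat 1))
observation: contracting an elimNat iota-redex first, the term normalizes in 3 steps.


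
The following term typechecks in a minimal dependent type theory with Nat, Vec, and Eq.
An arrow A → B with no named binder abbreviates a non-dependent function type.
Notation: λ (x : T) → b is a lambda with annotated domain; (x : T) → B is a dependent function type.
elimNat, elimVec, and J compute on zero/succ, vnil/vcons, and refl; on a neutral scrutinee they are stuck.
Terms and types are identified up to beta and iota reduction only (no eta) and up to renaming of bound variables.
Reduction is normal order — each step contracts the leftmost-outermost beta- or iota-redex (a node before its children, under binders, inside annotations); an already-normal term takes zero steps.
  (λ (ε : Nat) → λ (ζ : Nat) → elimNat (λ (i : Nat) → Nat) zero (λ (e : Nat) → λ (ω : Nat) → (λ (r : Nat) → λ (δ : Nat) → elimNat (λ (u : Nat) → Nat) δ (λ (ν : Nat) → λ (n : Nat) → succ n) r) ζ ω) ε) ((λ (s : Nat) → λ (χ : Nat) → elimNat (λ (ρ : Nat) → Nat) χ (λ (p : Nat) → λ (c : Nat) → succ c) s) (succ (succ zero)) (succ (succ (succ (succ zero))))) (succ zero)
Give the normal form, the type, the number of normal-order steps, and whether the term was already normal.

reduced normal form:
  succ (succ (succ (succ (succ (succ zero)))))
inferred type:
  Nat
normal-order step count: 36
term was already normal: no
first contracted redex: a beta-redex


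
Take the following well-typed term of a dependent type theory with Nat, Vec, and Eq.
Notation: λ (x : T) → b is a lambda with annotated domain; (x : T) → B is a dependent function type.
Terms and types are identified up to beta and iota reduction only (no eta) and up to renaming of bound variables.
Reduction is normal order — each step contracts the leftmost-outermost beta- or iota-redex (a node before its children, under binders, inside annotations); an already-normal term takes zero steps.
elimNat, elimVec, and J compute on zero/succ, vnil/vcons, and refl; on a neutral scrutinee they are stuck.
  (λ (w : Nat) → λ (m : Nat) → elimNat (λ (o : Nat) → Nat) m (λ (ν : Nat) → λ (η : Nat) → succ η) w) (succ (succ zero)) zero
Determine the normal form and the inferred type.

reduced normal form:
  succ (succ zero)
inferred type:
  Nat
observation: 9 normal-order steps separate the term from its normal form.


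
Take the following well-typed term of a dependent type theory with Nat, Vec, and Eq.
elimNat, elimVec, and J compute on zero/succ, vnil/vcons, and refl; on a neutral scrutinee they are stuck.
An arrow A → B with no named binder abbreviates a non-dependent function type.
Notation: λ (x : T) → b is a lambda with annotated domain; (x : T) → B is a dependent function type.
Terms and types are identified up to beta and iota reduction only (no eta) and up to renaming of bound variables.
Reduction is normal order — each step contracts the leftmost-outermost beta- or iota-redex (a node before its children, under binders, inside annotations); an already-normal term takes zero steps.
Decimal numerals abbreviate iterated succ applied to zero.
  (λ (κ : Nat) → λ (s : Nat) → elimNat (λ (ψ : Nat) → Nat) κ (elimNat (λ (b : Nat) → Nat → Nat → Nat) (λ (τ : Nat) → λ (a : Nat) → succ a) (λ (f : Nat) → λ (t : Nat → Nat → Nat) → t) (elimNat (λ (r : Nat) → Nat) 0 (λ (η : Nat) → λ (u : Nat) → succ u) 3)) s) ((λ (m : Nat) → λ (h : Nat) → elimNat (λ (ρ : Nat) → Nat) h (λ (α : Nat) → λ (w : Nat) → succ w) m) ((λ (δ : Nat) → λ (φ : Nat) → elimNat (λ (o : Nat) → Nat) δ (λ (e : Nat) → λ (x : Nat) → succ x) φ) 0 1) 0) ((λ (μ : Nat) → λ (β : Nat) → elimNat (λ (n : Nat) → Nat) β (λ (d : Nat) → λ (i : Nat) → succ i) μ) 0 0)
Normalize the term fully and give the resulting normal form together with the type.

reduced normal form:
  1
type:
  Nat
observation: contracting a beta-redex first, the term normalizes in 38 steps.


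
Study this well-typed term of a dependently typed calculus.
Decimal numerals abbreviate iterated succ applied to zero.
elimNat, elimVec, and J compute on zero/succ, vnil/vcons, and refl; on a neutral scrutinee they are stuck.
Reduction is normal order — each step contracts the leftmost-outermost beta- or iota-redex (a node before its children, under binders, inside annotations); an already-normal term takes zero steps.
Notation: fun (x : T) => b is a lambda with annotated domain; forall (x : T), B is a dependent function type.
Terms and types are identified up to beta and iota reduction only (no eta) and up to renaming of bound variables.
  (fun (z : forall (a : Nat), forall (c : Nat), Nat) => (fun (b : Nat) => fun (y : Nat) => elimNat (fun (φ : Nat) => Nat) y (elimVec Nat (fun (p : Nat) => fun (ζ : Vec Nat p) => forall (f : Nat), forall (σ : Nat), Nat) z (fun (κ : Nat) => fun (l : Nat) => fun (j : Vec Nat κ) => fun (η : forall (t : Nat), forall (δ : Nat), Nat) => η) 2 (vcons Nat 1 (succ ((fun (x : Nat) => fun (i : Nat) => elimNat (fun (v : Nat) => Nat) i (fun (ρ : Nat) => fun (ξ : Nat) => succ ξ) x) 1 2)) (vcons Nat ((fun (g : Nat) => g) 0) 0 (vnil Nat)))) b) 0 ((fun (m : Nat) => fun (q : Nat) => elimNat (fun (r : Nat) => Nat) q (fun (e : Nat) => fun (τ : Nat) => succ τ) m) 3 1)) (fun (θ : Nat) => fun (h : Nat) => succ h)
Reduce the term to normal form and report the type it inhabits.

reduced normal form:
  4
type:
  Nat
observation: 16 normal-order steps normalize the term, beginning with a beta-redex.


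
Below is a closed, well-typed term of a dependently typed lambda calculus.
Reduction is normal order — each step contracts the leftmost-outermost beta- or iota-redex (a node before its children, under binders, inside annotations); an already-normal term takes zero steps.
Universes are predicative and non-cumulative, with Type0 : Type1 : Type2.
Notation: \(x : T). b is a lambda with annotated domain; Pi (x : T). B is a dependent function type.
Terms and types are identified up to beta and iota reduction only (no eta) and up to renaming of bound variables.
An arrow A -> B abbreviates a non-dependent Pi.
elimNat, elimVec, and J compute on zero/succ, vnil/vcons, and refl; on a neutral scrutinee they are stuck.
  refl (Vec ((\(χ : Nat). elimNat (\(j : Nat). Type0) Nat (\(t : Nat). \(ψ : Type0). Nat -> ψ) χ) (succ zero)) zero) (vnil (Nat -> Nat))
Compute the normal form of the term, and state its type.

resulting normal form:
  refl (Vec (Nat -> Nat) zero) (vnil (Nat -> Nat))
inferred type:
  Eq (Vec (Nat -> Nat) zero) (vnil (Nat -> Nat)) (vnil (Nat -> Nat))


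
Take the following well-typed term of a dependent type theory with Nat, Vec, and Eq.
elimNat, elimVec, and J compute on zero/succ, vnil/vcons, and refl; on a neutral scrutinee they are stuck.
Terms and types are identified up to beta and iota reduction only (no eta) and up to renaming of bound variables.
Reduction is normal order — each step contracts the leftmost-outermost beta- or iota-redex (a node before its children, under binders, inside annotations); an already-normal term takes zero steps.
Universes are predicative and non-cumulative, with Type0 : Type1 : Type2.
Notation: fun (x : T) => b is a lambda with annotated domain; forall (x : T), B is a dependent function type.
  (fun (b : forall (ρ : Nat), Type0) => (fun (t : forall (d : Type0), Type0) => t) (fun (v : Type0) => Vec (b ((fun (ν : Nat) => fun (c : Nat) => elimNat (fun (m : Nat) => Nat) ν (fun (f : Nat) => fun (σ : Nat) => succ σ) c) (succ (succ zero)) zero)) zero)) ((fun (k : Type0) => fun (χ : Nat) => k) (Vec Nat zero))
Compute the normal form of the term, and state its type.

resulting normal form:
  fun (b : Type0) => Vec (Vec Nat zero) zero
type:
  forall (b : Type0), Type0
observation: the leftmost-outermost redex is a beta-redex, and normalization takes 4 steps.


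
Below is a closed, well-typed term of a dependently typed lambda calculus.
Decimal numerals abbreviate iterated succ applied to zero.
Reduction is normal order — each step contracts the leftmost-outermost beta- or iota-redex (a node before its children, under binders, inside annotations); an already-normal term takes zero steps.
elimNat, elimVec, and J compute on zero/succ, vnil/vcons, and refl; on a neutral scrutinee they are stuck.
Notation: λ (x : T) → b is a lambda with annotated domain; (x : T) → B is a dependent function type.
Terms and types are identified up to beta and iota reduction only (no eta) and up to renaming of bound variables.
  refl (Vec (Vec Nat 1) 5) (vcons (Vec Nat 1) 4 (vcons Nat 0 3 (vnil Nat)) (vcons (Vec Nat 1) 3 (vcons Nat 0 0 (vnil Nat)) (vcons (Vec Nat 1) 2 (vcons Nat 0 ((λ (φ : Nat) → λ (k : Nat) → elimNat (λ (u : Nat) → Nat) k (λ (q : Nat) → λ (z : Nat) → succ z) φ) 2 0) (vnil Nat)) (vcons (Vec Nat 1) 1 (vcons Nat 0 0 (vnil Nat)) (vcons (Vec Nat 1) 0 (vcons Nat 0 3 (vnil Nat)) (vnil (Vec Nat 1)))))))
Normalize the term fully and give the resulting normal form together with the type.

resulting normal form:
  refl (Vec (Vec Nat 1) 5) (vcons (Vec Nat 1) 4 (vcons Nat 0 3 (vnil Nat)) (vcons (Vec Nat 1) 3 (vcons Nat 0 0 (vnil Nat)) (vcons (Vec Nat 1) 2 (vcons Nat 0 2 (vnil Nat)) (vcons (Vec Nat 1) 1 (vcons Nat 0 0 (vnil Nat)) (vcons (Vec Nat 1) 0 (vcons Nat 0 3 (vnil Nat)) (vnil (Vec Nat 1)))))))
inferred type:
  Eq (Vec (Vec Nat 1) 5) (vcons (Vec Nat 1) 4 (vcons Nat 0 3 (vnil Nat)) (vcons (Vec Nat 1) 3 (vcons Nat 0 0 (vnil Nat)) (vcons (Vec Nat 1) 2 (vcons Nat 0 2 (vnil Nat)) (vcons (Vec Nat 1) 1 (vcons Nat 0 0 (vnil Nat)) (vcons (Vec Nat 1) 0 (vcons Nat 0 3 (vnil Nat)) (vnil (Vec Nat 1))))))) (vcons (Vec Nat 1) 4 (vcons Nat 0 3 (vnil Nat)) (vcons (Vec Nat 1) 3 (vcons Nat 0 0 (vnil Nat)) (vcons (Vec Nat 1) 2 (vcons Nat 0 2 (vnil Nat)) (vcons (Vec Nat 1) 1 (vcons Nat 0 0 (vnil Nat)) (vcons (Vec Nat 1) 0 (vcons Nat 0 3 (vnil Nat)) (vnil (Vec Nat 1)))))))
observation: the first redex contracted is a beta-redex; the normal form is reached in 9 normal-order steps.


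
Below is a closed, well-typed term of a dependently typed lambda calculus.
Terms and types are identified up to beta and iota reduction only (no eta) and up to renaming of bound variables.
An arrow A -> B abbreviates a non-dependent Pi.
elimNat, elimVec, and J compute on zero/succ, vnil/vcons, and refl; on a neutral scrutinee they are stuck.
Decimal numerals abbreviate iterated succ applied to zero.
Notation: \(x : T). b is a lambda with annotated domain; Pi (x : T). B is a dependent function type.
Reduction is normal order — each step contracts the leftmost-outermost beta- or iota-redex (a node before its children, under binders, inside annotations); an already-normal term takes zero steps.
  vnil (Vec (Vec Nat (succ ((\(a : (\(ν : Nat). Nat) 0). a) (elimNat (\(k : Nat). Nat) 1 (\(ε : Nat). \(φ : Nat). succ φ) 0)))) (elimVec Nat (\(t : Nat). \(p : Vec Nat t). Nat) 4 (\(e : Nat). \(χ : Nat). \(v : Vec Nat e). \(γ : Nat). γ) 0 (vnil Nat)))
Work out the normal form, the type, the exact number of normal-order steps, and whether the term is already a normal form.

resulting normal form:
  vnil (Vec (Vec Nat 2) 4)
the term's type:
  Vec (Vec (Vec Nat 2) 4) 0
normal-order step count: 3
already normal: no
first contracted redex: a beta-redex


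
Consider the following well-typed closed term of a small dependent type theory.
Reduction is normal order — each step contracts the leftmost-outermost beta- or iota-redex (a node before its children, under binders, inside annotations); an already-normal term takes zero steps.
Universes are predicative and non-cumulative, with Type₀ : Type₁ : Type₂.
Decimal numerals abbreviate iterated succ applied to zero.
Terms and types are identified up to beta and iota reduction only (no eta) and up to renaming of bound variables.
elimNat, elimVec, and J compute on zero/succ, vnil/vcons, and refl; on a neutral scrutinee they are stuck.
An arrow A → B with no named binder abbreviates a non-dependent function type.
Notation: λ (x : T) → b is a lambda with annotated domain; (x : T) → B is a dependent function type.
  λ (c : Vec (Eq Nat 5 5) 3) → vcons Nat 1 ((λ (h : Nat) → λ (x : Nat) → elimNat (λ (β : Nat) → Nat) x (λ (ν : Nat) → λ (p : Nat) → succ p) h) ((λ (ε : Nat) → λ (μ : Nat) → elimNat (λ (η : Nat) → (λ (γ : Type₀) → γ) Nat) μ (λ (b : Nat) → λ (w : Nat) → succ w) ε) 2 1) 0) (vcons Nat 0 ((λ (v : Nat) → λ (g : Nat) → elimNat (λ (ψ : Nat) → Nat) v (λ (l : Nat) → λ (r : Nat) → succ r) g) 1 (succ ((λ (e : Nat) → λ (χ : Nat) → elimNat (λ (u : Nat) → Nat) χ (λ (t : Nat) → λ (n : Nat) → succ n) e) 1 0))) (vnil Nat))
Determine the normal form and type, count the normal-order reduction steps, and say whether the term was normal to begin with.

normal form:
  λ (c : Vec (Eq Nat 5 5) 3) → vcons Nat 1 3 (vcons Nat 0 3 (vnil Nat))
the term's type:
  Vec (Eq Nat 5 5) 3 → Vec Nat 2
reduction steps (normal order): 36
term was already normal: no
first contracted redex: a beta-redex


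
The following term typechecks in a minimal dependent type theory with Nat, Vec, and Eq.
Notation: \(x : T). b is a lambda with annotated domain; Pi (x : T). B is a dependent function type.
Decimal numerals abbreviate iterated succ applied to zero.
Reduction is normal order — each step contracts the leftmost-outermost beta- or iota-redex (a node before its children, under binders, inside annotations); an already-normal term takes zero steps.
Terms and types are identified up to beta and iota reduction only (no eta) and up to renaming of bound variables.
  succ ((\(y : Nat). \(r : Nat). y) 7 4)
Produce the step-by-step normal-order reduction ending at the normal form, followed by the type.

reduction (normal order):
  succ ((\(y : Nat). \(r : Nat). y) 7 4)
  ~> succ ((\(y : Nat). 7) 4)
  ~> 8
inferred type:
  Nat


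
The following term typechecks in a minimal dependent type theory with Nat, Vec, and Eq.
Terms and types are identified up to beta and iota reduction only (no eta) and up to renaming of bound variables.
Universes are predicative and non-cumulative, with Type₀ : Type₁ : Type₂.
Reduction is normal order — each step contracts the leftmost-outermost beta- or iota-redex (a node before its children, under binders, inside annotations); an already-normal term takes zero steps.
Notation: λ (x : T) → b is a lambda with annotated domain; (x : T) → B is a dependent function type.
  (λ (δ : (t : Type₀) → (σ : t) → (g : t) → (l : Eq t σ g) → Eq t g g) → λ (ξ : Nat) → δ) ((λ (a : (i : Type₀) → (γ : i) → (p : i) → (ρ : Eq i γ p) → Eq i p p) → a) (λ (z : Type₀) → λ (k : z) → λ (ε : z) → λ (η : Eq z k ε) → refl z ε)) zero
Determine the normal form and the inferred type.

reduced normal form:
  λ (δ : Type₀) → λ (t : δ) → λ (σ : δ) → λ (g : Eq δ t σ) → refl δ σ
inferred type:
  (δ : Type₀) → (t : δ) → (σ : δ) → (g : Eq δ t σ) → Eq δ σ σ


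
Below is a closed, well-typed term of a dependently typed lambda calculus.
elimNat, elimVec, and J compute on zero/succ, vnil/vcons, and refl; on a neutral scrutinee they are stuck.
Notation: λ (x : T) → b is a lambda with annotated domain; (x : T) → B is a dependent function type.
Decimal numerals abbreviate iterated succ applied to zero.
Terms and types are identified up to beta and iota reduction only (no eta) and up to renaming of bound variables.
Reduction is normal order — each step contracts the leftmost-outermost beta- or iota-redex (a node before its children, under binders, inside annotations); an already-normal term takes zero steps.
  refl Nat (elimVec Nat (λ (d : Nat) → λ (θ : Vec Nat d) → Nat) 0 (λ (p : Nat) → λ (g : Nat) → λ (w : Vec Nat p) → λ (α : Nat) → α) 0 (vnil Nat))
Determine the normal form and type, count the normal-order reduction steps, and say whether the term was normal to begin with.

resulting normal form:
  refl Nat 0
inferred type:
  Eq Nat 0 0
reduction steps (normal order): 1
started in normal form: no
first contracted redex: an elimVec iota-redex


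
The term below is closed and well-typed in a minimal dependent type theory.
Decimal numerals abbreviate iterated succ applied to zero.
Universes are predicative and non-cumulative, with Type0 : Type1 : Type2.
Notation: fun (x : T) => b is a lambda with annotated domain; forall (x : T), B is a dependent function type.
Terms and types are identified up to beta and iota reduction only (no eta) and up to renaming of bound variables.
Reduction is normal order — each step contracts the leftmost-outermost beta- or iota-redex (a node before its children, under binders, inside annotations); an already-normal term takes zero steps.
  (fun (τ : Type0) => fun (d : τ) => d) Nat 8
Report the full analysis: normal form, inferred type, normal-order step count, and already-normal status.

normal form:
  8
type:
  Nat
reduction steps (normal order): 2
started in normal form: no
first contracted redex: a beta-redex


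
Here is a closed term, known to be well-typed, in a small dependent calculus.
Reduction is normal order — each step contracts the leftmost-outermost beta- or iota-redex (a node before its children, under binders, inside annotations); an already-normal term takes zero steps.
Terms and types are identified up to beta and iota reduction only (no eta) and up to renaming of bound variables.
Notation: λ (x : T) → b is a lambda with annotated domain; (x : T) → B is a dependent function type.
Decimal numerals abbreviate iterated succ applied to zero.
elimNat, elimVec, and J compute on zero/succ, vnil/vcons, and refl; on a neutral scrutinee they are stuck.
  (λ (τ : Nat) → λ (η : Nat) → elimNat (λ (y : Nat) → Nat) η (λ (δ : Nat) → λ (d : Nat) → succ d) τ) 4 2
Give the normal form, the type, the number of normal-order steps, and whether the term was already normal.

normal form:
  6
type:
  Nat
normal-order step count: 15
term was already normal: no
first redex: a beta-redex


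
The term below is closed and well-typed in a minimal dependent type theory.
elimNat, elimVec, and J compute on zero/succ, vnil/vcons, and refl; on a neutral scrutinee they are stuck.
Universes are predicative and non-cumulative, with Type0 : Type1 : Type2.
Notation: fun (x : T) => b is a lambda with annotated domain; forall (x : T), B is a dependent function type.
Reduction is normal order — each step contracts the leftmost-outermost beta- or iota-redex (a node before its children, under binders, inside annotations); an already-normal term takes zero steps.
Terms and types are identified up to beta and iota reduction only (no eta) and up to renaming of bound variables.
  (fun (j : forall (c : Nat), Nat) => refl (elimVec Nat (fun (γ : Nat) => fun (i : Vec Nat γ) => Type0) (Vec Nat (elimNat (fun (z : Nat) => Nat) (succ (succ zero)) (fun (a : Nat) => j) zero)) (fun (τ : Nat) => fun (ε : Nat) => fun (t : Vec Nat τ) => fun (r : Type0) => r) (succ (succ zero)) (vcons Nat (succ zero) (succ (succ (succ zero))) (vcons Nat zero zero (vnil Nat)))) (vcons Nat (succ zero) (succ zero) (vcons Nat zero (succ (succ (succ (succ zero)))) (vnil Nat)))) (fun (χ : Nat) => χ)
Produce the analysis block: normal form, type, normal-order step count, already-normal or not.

resulting normal form:
  refl (Vec Nat (succ (succ zero))) (vcons Nat (succ zero) (succ zero) (vcons Nat zero (succ (succ (succ (succ zero)))) (vnil Nat)))
the term's type:
  Eq (Vec Nat (succ (succ zero))) (vcons Nat (succ zero) (succ zero) (vcons Nat zero (succ (succ (succ (succ zero)))) (vnil Nat))) (vcons Nat (succ zero) (succ zero) (vcons Nat zero (succ (succ (succ (succ zero)))) (vnil Nat)))
steps to reach normal form (normal order): 13
started in normal form: no
first redex: a beta-redex


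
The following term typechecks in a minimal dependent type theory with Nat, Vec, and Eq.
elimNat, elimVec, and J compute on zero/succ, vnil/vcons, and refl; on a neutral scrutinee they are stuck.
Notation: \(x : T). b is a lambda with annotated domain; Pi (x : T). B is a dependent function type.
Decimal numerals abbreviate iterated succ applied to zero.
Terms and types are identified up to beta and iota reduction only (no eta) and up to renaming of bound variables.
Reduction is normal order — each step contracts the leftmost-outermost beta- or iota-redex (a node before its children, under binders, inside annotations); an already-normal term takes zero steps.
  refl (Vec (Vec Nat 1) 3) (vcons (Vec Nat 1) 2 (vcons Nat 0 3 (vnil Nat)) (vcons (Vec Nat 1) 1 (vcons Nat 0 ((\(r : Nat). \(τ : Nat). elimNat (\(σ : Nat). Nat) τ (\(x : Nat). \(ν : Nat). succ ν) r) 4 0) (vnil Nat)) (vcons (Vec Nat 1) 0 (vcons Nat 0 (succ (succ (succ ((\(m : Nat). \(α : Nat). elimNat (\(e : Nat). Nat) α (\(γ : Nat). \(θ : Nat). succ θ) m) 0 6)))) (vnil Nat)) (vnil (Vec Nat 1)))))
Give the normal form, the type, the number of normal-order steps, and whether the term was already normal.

normal form:
  refl (Vec (Vec Nat 1) 3) (vcons (Vec Nat 1) 2 (vcons Nat 0 3 (vnil Nat)) (vcons (Vec Nat 1) 1 (vcons Nat 0 4 (vnil Nat)) (vcons (Vec Nat 1) 0 (vcons Nat 0 9 (vnil Nat)) (vnil (Vec Nat 1)))))
inferred type:
  Eq (Vec (Vec Nat 1) 3) (vcons (Vec Nat 1) 2 (vcons Nat 0 3 (vnil Nat)) (vcons (Vec Nat 1) 1 (vcons Nat 0 4 (vnil Nat)) (vcons (Vec Nat 1) 0 (vcons Nat 0 9 (vnil Nat)) (vnil (Vec Nat 1))))) (vcons (Vec Nat 1) 2 (vcons Nat 0 3 (vnil Nat)) (vcons (Vec Nat 1) 1 (vcons Nat 0 4 (vnil Nat)) (vcons (Vec Nat 1) 0 (vcons Nat 0 9 (vnil Nat)) (vnil (Vec Nat 1)))))
normal-order step count: 18
already normal: no
first contracted redex: a beta-redex


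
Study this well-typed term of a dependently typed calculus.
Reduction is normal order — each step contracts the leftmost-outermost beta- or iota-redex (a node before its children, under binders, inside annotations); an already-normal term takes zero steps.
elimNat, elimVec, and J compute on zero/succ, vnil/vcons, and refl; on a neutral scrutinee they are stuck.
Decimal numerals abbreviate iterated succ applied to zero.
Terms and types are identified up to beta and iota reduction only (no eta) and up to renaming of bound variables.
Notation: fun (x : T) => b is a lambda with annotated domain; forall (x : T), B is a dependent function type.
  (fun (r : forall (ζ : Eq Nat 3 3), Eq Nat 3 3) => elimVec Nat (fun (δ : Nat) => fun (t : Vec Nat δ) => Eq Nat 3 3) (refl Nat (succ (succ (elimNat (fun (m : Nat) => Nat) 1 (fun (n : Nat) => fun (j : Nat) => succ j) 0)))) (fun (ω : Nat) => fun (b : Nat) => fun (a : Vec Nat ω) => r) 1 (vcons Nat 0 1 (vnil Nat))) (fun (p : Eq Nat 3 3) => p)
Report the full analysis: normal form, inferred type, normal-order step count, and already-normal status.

normal form:
  refl Nat 3
the term's type:
  Eq Nat 3 3
normal-order step count: 8
started in normal form: no
first redex: a beta-redex


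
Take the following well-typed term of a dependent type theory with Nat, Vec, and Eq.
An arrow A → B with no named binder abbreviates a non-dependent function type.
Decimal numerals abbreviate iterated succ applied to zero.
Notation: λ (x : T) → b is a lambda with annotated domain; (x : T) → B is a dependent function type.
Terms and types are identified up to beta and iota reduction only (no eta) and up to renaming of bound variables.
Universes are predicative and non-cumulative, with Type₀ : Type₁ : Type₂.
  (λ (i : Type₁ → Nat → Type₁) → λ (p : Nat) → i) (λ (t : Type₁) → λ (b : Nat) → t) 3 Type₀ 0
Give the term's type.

inferred type:
  Type₁


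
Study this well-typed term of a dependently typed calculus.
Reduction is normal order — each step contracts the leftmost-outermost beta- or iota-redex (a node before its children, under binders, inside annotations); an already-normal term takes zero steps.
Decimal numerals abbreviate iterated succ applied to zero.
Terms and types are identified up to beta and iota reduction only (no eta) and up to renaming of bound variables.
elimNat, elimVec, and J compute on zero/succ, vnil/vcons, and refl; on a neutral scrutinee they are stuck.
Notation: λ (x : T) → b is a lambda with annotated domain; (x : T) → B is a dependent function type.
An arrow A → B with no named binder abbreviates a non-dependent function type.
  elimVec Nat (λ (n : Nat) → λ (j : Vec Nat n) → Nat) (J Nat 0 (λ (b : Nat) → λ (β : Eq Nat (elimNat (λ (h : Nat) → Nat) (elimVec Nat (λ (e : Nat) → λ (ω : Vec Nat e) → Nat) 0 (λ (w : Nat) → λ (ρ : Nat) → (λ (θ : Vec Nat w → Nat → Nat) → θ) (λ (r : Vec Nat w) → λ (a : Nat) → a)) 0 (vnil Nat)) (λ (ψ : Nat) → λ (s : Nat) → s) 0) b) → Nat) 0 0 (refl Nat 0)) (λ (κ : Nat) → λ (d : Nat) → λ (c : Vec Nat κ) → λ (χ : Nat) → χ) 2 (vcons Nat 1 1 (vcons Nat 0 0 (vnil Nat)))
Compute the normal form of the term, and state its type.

normal form:
  0
type:
  Nat
observation: 12 normal-order steps separate the term from its normal form.


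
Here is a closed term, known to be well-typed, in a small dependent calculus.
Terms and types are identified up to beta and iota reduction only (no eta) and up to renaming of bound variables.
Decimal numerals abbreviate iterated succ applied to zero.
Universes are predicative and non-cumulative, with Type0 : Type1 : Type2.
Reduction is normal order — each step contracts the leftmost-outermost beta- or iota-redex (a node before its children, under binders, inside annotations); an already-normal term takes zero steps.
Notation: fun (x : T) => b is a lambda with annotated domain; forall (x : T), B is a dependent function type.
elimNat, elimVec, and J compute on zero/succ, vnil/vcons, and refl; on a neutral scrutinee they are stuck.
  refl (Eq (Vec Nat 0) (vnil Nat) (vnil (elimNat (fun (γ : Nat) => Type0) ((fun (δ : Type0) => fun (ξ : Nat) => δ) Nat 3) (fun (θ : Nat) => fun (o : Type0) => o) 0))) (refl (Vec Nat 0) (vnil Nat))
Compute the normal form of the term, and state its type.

reduced normal form:
  refl (Eq (Vec Nat 0) (vnil Nat) (vnil Nat)) (refl (Vec Nat 0) (vnil Nat))
inferred type:
  Eq (Eq (Vec Nat 0) (vnil Nat) (vnil Nat)) (refl (Vec Nat 0) (vnil Nat)) (refl (Vec Nat 0) (vnil Nat))


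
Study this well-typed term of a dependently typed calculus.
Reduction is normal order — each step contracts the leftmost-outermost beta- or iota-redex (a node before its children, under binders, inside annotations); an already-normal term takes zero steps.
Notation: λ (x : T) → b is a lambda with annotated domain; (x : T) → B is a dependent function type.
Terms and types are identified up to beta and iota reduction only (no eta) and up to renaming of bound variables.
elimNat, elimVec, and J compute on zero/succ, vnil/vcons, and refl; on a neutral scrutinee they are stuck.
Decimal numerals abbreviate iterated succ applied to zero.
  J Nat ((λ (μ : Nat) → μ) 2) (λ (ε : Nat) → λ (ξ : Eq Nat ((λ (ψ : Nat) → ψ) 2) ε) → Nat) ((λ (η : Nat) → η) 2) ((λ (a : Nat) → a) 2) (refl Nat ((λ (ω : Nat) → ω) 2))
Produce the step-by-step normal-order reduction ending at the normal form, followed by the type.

normal-order reduction sequence:
  J Nat ((λ (μ : Nat) → μ) 2) (λ (ε : Nat) → λ (ξ : Eq Nat ((λ (ψ : Nat) → ψ) 2) ε) → Nat) ((λ (η : Nat) → η) 2) ((λ (a : Nat) → a) 2) (refl Nat ((λ (ω : Nat) → ω) 2))
  ~> (λ (μ : Nat) → μ) 2
  ~> 2
type:
  Nat


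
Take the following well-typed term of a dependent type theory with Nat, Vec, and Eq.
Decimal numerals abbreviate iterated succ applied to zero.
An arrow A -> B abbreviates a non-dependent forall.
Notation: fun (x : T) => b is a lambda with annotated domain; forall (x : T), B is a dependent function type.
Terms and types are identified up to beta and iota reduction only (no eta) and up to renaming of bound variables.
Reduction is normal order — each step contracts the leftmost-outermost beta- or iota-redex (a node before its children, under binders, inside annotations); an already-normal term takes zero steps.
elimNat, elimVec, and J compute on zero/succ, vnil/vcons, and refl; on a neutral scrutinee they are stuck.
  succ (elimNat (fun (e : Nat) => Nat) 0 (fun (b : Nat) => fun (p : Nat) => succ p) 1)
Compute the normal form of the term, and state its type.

reduced normal form:
  2
the term's type:
  Nat


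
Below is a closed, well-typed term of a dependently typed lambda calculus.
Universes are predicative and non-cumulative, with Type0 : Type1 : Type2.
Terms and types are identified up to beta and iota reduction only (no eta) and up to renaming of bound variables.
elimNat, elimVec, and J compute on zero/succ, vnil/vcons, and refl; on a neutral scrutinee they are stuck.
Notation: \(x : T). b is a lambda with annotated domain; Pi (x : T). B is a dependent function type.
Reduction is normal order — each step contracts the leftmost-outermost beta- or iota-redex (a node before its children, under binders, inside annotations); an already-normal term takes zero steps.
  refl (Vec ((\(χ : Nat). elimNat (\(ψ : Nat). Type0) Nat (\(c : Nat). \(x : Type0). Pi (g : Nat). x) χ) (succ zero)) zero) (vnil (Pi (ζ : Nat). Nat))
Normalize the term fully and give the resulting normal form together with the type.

normal form:
  refl (Vec (Pi (χ : Nat). Nat) zero) (vnil (Pi (ψ : Nat). Nat))
the term's type:
  Eq (Vec (Pi (χ : Nat). Nat) zero) (vnil (Pi (ψ : Nat). Nat)) (vnil (Pi (c : Nat). Nat))
observation: the leftmost-outermost redex is a beta-redex, and normalization takes 5 steps.


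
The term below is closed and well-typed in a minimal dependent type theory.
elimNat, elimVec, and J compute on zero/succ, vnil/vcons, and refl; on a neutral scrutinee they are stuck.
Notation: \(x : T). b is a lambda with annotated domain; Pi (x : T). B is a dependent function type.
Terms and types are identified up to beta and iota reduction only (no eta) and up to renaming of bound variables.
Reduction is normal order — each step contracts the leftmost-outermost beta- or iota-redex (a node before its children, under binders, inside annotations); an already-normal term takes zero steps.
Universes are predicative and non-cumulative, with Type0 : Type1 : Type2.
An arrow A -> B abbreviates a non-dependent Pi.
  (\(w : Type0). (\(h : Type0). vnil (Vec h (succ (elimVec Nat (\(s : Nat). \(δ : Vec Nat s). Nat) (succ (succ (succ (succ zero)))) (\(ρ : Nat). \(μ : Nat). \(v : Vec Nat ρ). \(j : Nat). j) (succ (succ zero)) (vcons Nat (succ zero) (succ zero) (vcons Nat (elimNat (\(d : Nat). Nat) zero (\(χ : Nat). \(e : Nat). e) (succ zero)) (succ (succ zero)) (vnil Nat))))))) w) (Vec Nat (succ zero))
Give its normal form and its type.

normal form:
  vnil (Vec (Vec Nat (succ zero)) (succ (succ (succ (succ (succ zero))))))
inferred type:
  Vec (Vec (Vec Nat (succ zero)) (succ (succ (succ (succ (succ zero)))))) zero
observation: the leftmost-outermost redex is a beta-redex, and normalization takes 13 steps.


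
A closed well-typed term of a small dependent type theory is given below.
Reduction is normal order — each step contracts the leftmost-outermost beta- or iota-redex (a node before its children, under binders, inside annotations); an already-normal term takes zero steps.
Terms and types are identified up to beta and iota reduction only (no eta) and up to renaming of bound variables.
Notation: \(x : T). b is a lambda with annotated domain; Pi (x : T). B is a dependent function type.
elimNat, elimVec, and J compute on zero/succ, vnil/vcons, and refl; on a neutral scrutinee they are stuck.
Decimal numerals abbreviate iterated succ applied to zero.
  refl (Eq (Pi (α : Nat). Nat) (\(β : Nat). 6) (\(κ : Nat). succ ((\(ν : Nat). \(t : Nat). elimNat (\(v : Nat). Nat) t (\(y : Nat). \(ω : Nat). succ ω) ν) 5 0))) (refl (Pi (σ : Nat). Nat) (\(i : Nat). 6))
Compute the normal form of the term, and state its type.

reduced normal form:
  refl (Eq (Pi (α : Nat). Nat) (\(β : Nat). 6) (\(κ : Nat). 6)) (refl (Pi (ν : Nat). Nat) (\(t : Nat). 6))
type:
  Eq (Eq (Pi (α : Nat). Nat) (\(β : Nat). 6) (\(κ : Nat). 6)) (refl (Pi (ν : Nat). Nat) (\(t : Nat). 6)) (refl (Pi (v : Nat). Nat) (\(y : Nat). 6))
observation: 18 normal-order steps separate the term from its normal form.


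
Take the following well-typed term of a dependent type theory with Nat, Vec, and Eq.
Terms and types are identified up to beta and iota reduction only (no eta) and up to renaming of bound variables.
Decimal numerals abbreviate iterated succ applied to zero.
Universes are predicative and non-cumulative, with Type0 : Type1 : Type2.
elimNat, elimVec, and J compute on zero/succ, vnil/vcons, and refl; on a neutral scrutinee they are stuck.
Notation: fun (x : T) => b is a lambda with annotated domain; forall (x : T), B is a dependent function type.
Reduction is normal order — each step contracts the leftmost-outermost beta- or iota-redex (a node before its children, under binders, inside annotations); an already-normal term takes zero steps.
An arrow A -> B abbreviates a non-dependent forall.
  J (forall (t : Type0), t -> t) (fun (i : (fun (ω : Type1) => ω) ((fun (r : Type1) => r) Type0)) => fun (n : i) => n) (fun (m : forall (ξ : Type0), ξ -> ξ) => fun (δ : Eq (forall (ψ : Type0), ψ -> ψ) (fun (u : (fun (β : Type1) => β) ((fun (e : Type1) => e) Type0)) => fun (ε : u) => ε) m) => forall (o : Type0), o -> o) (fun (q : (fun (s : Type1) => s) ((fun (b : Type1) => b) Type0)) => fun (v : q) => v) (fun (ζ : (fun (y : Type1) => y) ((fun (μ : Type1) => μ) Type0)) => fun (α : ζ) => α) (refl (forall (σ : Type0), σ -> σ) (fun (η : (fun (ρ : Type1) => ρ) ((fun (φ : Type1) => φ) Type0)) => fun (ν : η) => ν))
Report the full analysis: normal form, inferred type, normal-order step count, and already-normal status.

reduced normal form:
  fun (t : Type0) => fun (i : t) => i
inferred type:
  forall (t : Type0), t -> t
steps to reach normal form (normal order): 3
already normal: no
first redex: a J iota-redex


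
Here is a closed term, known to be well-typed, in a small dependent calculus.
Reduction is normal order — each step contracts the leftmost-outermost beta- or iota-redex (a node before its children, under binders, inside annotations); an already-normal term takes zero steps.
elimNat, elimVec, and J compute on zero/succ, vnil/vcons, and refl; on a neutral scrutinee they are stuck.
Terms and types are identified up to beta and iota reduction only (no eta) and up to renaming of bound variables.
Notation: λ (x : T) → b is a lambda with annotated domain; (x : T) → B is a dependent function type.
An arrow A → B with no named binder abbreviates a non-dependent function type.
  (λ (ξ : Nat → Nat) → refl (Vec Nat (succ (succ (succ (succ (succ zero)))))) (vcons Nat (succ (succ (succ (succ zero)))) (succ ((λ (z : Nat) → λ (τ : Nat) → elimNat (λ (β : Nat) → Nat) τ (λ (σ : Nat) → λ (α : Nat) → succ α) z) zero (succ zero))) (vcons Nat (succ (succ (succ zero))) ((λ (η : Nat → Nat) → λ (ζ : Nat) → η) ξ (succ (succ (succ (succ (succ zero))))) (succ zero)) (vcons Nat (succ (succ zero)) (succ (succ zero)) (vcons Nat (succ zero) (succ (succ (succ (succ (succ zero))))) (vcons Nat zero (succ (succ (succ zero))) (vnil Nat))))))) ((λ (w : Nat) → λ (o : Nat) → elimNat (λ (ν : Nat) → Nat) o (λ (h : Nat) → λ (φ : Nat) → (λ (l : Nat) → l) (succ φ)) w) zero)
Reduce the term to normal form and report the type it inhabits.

reduced normal form:
  refl (Vec Nat (succ (succ (succ (succ (succ zero)))))) (vcons Nat (succ (succ (succ (succ zero)))) (succ (succ zero)) (vcons Nat (succ (succ (succ zero))) (succ zero) (vcons Nat (succ (succ zero)) (succ (succ zero)) (vcons Nat (succ zero) (succ (succ (succ (succ (succ zero))))) (vcons Nat zero (succ (succ (succ zero))) (vnil Nat))))))
inferred type:
  Eq (Vec Nat (succ (succ (succ (succ (succ zero)))))) (vcons Nat (succ (succ (succ (succ zero)))) (succ (succ zero)) (vcons Nat (succ (succ (succ zero))) (succ zero) (vcons Nat (succ (succ zero)) (succ (succ zero)) (vcons Nat (succ zero) (succ (succ (succ (succ (succ zero))))) (vcons Nat zero (succ (succ (succ zero))) (vnil Nat)))))) (vcons Nat (succ (succ (succ (succ zero)))) (succ (succ zero)) (vcons Nat (succ (succ (succ zero))) (succ zero) (vcons Nat (succ (succ zero)) (succ (succ zero)) (vcons Nat (succ zero) (succ (succ (succ (succ (succ zero))))) (vcons Nat zero (succ (succ (succ zero))) (vnil Nat))))))
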